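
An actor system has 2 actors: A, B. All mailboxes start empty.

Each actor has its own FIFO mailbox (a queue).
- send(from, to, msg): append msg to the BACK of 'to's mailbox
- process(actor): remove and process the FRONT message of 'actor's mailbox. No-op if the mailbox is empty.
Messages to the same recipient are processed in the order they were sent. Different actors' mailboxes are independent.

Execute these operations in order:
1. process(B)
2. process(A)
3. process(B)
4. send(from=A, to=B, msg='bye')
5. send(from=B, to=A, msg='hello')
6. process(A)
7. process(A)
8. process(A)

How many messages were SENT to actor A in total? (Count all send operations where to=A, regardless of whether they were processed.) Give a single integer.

After 1 (process(B)): A:[] B:[]
After 2 (process(A)): A:[] B:[]
After 3 (process(B)): A:[] B:[]
After 4 (send(from=A, to=B, msg='bye')): A:[] B:[bye]
After 5 (send(from=B, to=A, msg='hello')): A:[hello] B:[bye]
After 6 (process(A)): A:[] B:[bye]
After 7 (process(A)): A:[] B:[bye]
After 8 (process(A)): A:[] B:[bye]

Answer: 1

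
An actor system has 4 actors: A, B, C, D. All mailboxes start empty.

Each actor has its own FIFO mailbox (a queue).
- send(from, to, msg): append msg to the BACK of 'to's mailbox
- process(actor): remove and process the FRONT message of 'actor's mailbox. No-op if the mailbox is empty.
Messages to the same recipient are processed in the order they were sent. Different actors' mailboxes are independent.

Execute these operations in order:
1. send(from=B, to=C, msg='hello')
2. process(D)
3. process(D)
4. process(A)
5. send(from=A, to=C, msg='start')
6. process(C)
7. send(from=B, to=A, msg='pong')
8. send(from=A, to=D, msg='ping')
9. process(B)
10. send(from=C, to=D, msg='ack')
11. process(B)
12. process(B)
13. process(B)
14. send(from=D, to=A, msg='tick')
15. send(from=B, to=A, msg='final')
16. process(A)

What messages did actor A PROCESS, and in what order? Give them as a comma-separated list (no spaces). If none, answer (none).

Answer: pong

Derivation:
After 1 (send(from=B, to=C, msg='hello')): A:[] B:[] C:[hello] D:[]
After 2 (process(D)): A:[] B:[] C:[hello] D:[]
After 3 (process(D)): A:[] B:[] C:[hello] D:[]
After 4 (process(A)): A:[] B:[] C:[hello] D:[]
After 5 (send(from=A, to=C, msg='start')): A:[] B:[] C:[hello,start] D:[]
After 6 (process(C)): A:[] B:[] C:[start] D:[]
After 7 (send(from=B, to=A, msg='pong')): A:[pong] B:[] C:[start] D:[]
After 8 (send(from=A, to=D, msg='ping')): A:[pong] B:[] C:[start] D:[ping]
After 9 (process(B)): A:[pong] B:[] C:[start] D:[ping]
After 10 (send(from=C, to=D, msg='ack')): A:[pong] B:[] C:[start] D:[ping,ack]
After 11 (process(B)): A:[pong] B:[] C:[start] D:[ping,ack]
After 12 (process(B)): A:[pong] B:[] C:[start] D:[ping,ack]
After 13 (process(B)): A:[pong] B:[] C:[start] D:[ping,ack]
After 14 (send(from=D, to=A, msg='tick')): A:[pong,tick] B:[] C:[start] D:[ping,ack]
After 15 (send(from=B, to=A, msg='final')): A:[pong,tick,final] B:[] C:[start] D:[ping,ack]
After 16 (process(A)): A:[tick,final] B:[] C:[start] D:[ping,ack]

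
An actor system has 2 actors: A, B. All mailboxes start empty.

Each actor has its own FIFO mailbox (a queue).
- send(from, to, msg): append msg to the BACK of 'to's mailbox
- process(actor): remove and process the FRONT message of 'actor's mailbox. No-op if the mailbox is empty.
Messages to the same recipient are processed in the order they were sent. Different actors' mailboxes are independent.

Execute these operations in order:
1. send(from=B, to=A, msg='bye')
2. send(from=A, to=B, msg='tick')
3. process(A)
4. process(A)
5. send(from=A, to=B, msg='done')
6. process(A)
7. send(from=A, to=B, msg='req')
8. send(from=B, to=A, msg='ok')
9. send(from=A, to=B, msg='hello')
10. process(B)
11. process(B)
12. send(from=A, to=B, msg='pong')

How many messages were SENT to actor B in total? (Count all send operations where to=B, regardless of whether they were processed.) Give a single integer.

After 1 (send(from=B, to=A, msg='bye')): A:[bye] B:[]
After 2 (send(from=A, to=B, msg='tick')): A:[bye] B:[tick]
After 3 (process(A)): A:[] B:[tick]
After 4 (process(A)): A:[] B:[tick]
After 5 (send(from=A, to=B, msg='done')): A:[] B:[tick,done]
After 6 (process(A)): A:[] B:[tick,done]
After 7 (send(from=A, to=B, msg='req')): A:[] B:[tick,done,req]
After 8 (send(from=B, to=A, msg='ok')): A:[ok] B:[tick,done,req]
After 9 (send(from=A, to=B, msg='hello')): A:[ok] B:[tick,done,req,hello]
After 10 (process(B)): A:[ok] B:[done,req,hello]
After 11 (process(B)): A:[ok] B:[req,hello]
After 12 (send(from=A, to=B, msg='pong')): A:[ok] B:[req,hello,pong]

Answer: 5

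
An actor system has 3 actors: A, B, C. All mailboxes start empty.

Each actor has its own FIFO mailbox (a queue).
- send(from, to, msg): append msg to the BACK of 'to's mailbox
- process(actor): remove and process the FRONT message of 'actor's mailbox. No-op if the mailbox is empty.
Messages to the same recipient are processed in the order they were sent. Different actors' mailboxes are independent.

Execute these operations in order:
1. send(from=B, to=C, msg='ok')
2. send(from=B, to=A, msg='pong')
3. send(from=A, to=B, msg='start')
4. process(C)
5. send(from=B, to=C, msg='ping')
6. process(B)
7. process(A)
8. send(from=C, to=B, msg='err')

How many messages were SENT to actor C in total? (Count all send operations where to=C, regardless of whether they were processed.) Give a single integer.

After 1 (send(from=B, to=C, msg='ok')): A:[] B:[] C:[ok]
After 2 (send(from=B, to=A, msg='pong')): A:[pong] B:[] C:[ok]
After 3 (send(from=A, to=B, msg='start')): A:[pong] B:[start] C:[ok]
After 4 (process(C)): A:[pong] B:[start] C:[]
After 5 (send(from=B, to=C, msg='ping')): A:[pong] B:[start] C:[ping]
After 6 (process(B)): A:[pong] B:[] C:[ping]
After 7 (process(A)): A:[] B:[] C:[ping]
After 8 (send(from=C, to=B, msg='err')): A:[] B:[err] C:[ping]

Answer: 2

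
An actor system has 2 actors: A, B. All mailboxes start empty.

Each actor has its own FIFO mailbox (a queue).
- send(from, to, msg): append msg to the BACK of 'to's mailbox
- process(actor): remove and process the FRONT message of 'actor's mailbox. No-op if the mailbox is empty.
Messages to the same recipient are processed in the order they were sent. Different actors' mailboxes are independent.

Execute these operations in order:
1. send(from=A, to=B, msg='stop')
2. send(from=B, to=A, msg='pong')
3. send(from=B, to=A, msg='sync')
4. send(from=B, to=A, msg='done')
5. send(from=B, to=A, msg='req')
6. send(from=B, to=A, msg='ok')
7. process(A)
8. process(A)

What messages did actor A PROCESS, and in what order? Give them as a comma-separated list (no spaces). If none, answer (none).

Answer: pong,sync

Derivation:
After 1 (send(from=A, to=B, msg='stop')): A:[] B:[stop]
After 2 (send(from=B, to=A, msg='pong')): A:[pong] B:[stop]
After 3 (send(from=B, to=A, msg='sync')): A:[pong,sync] B:[stop]
After 4 (send(from=B, to=A, msg='done')): A:[pong,sync,done] B:[stop]
After 5 (send(from=B, to=A, msg='req')): A:[pong,sync,done,req] B:[stop]
After 6 (send(from=B, to=A, msg='ok')): A:[pong,sync,done,req,ok] B:[stop]
After 7 (process(A)): A:[sync,done,req,ok] B:[stop]
After 8 (process(A)): A:[done,req,ok] B:[stop]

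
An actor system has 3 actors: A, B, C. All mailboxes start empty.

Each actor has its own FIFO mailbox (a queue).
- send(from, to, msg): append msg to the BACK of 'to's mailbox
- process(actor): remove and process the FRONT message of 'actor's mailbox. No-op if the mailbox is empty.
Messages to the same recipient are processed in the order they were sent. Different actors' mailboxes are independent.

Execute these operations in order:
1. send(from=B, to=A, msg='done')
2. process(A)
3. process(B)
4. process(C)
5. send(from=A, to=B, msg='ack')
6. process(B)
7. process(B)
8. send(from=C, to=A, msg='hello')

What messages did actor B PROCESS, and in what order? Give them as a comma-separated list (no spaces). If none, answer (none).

Answer: ack

Derivation:
After 1 (send(from=B, to=A, msg='done')): A:[done] B:[] C:[]
After 2 (process(A)): A:[] B:[] C:[]
After 3 (process(B)): A:[] B:[] C:[]
After 4 (process(C)): A:[] B:[] C:[]
After 5 (send(from=A, to=B, msg='ack')): A:[] B:[ack] C:[]
After 6 (process(B)): A:[] B:[] C:[]
After 7 (process(B)): A:[] B:[] C:[]
After 8 (send(from=C, to=A, msg='hello')): A:[hello] B:[] C:[]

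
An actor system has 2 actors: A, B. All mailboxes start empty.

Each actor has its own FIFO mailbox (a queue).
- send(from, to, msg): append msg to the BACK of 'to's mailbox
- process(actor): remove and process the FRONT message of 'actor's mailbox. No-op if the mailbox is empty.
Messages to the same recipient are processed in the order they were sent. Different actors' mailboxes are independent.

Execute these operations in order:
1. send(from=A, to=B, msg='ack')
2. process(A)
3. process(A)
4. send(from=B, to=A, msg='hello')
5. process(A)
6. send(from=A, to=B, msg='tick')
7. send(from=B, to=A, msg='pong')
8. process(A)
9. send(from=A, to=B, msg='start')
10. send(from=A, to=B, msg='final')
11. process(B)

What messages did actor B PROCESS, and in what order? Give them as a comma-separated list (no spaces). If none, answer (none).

Answer: ack

Derivation:
After 1 (send(from=A, to=B, msg='ack')): A:[] B:[ack]
After 2 (process(A)): A:[] B:[ack]
After 3 (process(A)): A:[] B:[ack]
After 4 (send(from=B, to=A, msg='hello')): A:[hello] B:[ack]
After 5 (process(A)): A:[] B:[ack]
After 6 (send(from=A, to=B, msg='tick')): A:[] B:[ack,tick]
After 7 (send(from=B, to=A, msg='pong')): A:[pong] B:[ack,tick]
After 8 (process(A)): A:[] B:[ack,tick]
After 9 (send(from=A, to=B, msg='start')): A:[] B:[ack,tick,start]
After 10 (send(from=A, to=B, msg='final')): A:[] B:[ack,tick,start,final]
After 11 (process(B)): A:[] B:[tick,start,final]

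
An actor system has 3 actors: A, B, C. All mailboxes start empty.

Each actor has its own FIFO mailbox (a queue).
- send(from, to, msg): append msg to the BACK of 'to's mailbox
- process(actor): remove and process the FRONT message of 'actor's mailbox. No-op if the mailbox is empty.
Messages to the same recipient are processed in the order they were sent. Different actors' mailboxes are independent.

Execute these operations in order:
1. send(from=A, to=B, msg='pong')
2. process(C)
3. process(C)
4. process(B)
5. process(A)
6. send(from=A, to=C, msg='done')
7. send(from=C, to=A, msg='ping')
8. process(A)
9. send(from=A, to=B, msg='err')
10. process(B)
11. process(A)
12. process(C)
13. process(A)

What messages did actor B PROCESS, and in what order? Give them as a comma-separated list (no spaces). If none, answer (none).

After 1 (send(from=A, to=B, msg='pong')): A:[] B:[pong] C:[]
After 2 (process(C)): A:[] B:[pong] C:[]
After 3 (process(C)): A:[] B:[pong] C:[]
After 4 (process(B)): A:[] B:[] C:[]
After 5 (process(A)): A:[] B:[] C:[]
After 6 (send(from=A, to=C, msg='done')): A:[] B:[] C:[done]
After 7 (send(from=C, to=A, msg='ping')): A:[ping] B:[] C:[done]
After 8 (process(A)): A:[] B:[] C:[done]
After 9 (send(from=A, to=B, msg='err')): A:[] B:[err] C:[done]
After 10 (process(B)): A:[] B:[] C:[done]
After 11 (process(A)): A:[] B:[] C:[done]
After 12 (process(C)): A:[] B:[] C:[]
After 13 (process(A)): A:[] B:[] C:[]

Answer: pong,err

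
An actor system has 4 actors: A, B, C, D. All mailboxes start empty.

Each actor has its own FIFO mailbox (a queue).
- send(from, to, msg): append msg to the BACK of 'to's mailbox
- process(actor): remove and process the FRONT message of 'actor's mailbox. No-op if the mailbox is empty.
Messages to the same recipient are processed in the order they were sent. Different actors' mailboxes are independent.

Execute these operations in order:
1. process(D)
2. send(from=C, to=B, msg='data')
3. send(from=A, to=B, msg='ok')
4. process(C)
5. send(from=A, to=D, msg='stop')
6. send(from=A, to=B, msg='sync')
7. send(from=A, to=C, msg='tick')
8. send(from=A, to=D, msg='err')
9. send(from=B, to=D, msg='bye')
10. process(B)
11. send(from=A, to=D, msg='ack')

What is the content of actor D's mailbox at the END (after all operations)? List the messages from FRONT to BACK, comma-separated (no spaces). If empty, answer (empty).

Answer: stop,err,bye,ack

Derivation:
After 1 (process(D)): A:[] B:[] C:[] D:[]
After 2 (send(from=C, to=B, msg='data')): A:[] B:[data] C:[] D:[]
After 3 (send(from=A, to=B, msg='ok')): A:[] B:[data,ok] C:[] D:[]
After 4 (process(C)): A:[] B:[data,ok] C:[] D:[]
After 5 (send(from=A, to=D, msg='stop')): A:[] B:[data,ok] C:[] D:[stop]
After 6 (send(from=A, to=B, msg='sync')): A:[] B:[data,ok,sync] C:[] D:[stop]
After 7 (send(from=A, to=C, msg='tick')): A:[] B:[data,ok,sync] C:[tick] D:[stop]
After 8 (send(from=A, to=D, msg='err')): A:[] B:[data,ok,sync] C:[tick] D:[stop,err]
After 9 (send(from=B, to=D, msg='bye')): A:[] B:[data,ok,sync] C:[tick] D:[stop,err,bye]
After 10 (process(B)): A:[] B:[ok,sync] C:[tick] D:[stop,err,bye]
After 11 (send(from=A, to=D, msg='ack')): A:[] B:[ok,sync] C:[tick] D:[stop,err,bye,ack]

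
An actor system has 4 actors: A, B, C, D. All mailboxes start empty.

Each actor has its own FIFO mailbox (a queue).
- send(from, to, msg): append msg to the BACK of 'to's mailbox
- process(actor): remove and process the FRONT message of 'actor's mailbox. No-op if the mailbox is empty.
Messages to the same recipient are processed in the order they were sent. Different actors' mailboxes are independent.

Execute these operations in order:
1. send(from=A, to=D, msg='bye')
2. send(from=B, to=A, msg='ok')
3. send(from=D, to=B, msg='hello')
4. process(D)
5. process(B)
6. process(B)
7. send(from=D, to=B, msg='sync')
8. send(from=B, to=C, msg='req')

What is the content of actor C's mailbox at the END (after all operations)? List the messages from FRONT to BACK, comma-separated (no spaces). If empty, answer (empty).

After 1 (send(from=A, to=D, msg='bye')): A:[] B:[] C:[] D:[bye]
After 2 (send(from=B, to=A, msg='ok')): A:[ok] B:[] C:[] D:[bye]
After 3 (send(from=D, to=B, msg='hello')): A:[ok] B:[hello] C:[] D:[bye]
After 4 (process(D)): A:[ok] B:[hello] C:[] D:[]
After 5 (process(B)): A:[ok] B:[] C:[] D:[]
After 6 (process(B)): A:[ok] B:[] C:[] D:[]
After 7 (send(from=D, to=B, msg='sync')): A:[ok] B:[sync] C:[] D:[]
After 8 (send(from=B, to=C, msg='req')): A:[ok] B:[sync] C:[req] D:[]

Answer: req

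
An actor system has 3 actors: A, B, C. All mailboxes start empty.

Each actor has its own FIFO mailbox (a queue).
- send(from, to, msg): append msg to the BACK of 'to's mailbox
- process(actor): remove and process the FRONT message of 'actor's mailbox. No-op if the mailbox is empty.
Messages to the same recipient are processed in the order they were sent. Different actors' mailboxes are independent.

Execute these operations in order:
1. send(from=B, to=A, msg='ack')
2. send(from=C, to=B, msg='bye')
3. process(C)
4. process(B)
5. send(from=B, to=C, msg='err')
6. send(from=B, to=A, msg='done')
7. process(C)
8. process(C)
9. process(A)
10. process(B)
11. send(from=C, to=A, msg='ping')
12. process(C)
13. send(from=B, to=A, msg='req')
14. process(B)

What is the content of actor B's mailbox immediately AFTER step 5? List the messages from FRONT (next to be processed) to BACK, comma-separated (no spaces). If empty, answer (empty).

After 1 (send(from=B, to=A, msg='ack')): A:[ack] B:[] C:[]
After 2 (send(from=C, to=B, msg='bye')): A:[ack] B:[bye] C:[]
After 3 (process(C)): A:[ack] B:[bye] C:[]
After 4 (process(B)): A:[ack] B:[] C:[]
After 5 (send(from=B, to=C, msg='err')): A:[ack] B:[] C:[err]

(empty)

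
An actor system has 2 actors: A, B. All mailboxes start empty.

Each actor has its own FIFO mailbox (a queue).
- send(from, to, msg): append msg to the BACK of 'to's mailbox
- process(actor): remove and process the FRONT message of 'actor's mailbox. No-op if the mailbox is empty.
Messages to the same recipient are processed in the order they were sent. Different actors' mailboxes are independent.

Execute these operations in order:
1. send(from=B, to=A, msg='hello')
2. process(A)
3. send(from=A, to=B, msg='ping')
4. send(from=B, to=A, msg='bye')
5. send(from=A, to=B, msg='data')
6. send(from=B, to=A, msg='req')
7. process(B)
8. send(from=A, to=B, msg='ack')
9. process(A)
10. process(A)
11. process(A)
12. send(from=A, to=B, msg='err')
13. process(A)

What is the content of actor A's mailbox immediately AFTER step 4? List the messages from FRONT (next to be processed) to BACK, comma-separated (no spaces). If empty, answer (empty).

After 1 (send(from=B, to=A, msg='hello')): A:[hello] B:[]
After 2 (process(A)): A:[] B:[]
After 3 (send(from=A, to=B, msg='ping')): A:[] B:[ping]
After 4 (send(from=B, to=A, msg='bye')): A:[bye] B:[ping]

bye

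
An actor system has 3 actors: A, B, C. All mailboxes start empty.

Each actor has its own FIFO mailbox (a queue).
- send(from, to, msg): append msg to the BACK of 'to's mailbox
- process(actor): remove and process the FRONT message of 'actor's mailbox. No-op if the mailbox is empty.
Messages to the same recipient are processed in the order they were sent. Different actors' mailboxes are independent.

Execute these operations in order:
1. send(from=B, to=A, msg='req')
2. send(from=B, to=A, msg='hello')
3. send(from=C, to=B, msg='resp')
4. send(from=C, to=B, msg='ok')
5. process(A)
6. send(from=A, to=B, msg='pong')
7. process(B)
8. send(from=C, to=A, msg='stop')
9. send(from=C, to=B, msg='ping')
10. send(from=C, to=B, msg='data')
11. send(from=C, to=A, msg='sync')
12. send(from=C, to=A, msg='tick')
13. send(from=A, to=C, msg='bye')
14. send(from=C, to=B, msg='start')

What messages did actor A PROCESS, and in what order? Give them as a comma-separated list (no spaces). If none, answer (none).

Answer: req

Derivation:
After 1 (send(from=B, to=A, msg='req')): A:[req] B:[] C:[]
After 2 (send(from=B, to=A, msg='hello')): A:[req,hello] B:[] C:[]
After 3 (send(from=C, to=B, msg='resp')): A:[req,hello] B:[resp] C:[]
After 4 (send(from=C, to=B, msg='ok')): A:[req,hello] B:[resp,ok] C:[]
After 5 (process(A)): A:[hello] B:[resp,ok] C:[]
After 6 (send(from=A, to=B, msg='pong')): A:[hello] B:[resp,ok,pong] C:[]
After 7 (process(B)): A:[hello] B:[ok,pong] C:[]
After 8 (send(from=C, to=A, msg='stop')): A:[hello,stop] B:[ok,pong] C:[]
After 9 (send(from=C, to=B, msg='ping')): A:[hello,stop] B:[ok,pong,ping] C:[]
After 10 (send(from=C, to=B, msg='data')): A:[hello,stop] B:[ok,pong,ping,data] C:[]
After 11 (send(from=C, to=A, msg='sync')): A:[hello,stop,sync] B:[ok,pong,ping,data] C:[]
After 12 (send(from=C, to=A, msg='tick')): A:[hello,stop,sync,tick] B:[ok,pong,ping,data] C:[]
After 13 (send(from=A, to=C, msg='bye')): A:[hello,stop,sync,tick] B:[ok,pong,ping,data] C:[bye]
After 14 (send(from=C, to=B, msg='start')): A:[hello,stop,sync,tick] B:[ok,pong,ping,data,start] C:[bye]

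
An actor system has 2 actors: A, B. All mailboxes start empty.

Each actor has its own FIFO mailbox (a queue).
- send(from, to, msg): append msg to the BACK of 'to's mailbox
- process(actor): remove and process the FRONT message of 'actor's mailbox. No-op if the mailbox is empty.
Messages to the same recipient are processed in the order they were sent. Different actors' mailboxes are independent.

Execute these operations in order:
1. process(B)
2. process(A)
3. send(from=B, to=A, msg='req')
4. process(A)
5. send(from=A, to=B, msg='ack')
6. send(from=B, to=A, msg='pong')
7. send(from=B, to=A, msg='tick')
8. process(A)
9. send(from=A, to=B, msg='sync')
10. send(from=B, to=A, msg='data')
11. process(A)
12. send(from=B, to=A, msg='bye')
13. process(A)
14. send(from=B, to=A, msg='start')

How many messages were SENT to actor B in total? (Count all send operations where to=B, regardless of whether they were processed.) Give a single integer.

After 1 (process(B)): A:[] B:[]
After 2 (process(A)): A:[] B:[]
After 3 (send(from=B, to=A, msg='req')): A:[req] B:[]
After 4 (process(A)): A:[] B:[]
After 5 (send(from=A, to=B, msg='ack')): A:[] B:[ack]
After 6 (send(from=B, to=A, msg='pong')): A:[pong] B:[ack]
After 7 (send(from=B, to=A, msg='tick')): A:[pong,tick] B:[ack]
After 8 (process(A)): A:[tick] B:[ack]
After 9 (send(from=A, to=B, msg='sync')): A:[tick] B:[ack,sync]
After 10 (send(from=B, to=A, msg='data')): A:[tick,data] B:[ack,sync]
After 11 (process(A)): A:[data] B:[ack,sync]
After 12 (send(from=B, to=A, msg='bye')): A:[data,bye] B:[ack,sync]
After 13 (process(A)): A:[bye] B:[ack,sync]
After 14 (send(from=B, to=A, msg='start')): A:[bye,start] B:[ack,sync]

Answer: 2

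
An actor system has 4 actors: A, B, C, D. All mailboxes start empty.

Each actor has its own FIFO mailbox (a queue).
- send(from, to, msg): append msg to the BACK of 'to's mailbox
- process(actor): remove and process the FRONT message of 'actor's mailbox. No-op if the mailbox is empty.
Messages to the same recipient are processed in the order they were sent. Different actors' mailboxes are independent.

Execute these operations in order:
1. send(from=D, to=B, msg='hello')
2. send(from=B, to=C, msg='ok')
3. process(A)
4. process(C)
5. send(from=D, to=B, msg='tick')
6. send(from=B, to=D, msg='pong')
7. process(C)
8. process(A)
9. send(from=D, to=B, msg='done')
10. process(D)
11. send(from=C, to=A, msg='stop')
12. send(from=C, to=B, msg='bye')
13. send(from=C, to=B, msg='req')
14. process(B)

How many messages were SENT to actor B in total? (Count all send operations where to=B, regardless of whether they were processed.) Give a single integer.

Answer: 5

Derivation:
After 1 (send(from=D, to=B, msg='hello')): A:[] B:[hello] C:[] D:[]
After 2 (send(from=B, to=C, msg='ok')): A:[] B:[hello] C:[ok] D:[]
After 3 (process(A)): A:[] B:[hello] C:[ok] D:[]
After 4 (process(C)): A:[] B:[hello] C:[] D:[]
After 5 (send(from=D, to=B, msg='tick')): A:[] B:[hello,tick] C:[] D:[]
After 6 (send(from=B, to=D, msg='pong')): A:[] B:[hello,tick] C:[] D:[pong]
After 7 (process(C)): A:[] B:[hello,tick] C:[] D:[pong]
After 8 (process(A)): A:[] B:[hello,tick] C:[] D:[pong]
After 9 (send(from=D, to=B, msg='done')): A:[] B:[hello,tick,done] C:[] D:[pong]
After 10 (process(D)): A:[] B:[hello,tick,done] C:[] D:[]
After 11 (send(from=C, to=A, msg='stop')): A:[stop] B:[hello,tick,done] C:[] D:[]
After 12 (send(from=C, to=B, msg='bye')): A:[stop] B:[hello,tick,done,bye] C:[] D:[]
After 13 (send(from=C, to=B, msg='req')): A:[stop] B:[hello,tick,done,bye,req] C:[] D:[]
After 14 (process(B)): A:[stop] B:[tick,done,bye,req] C:[] D:[]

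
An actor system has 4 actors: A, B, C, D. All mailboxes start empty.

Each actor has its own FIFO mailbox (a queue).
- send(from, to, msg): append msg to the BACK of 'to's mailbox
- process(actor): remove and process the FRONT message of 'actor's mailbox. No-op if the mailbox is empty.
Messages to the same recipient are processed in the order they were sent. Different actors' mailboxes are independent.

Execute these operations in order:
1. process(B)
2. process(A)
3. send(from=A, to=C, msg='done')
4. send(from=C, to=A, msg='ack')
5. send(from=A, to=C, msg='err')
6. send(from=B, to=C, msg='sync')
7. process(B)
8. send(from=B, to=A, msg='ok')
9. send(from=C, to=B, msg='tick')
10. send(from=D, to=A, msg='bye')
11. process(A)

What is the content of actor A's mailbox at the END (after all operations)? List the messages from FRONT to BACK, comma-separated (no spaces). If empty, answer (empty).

Answer: ok,bye

Derivation:
After 1 (process(B)): A:[] B:[] C:[] D:[]
After 2 (process(A)): A:[] B:[] C:[] D:[]
After 3 (send(from=A, to=C, msg='done')): A:[] B:[] C:[done] D:[]
After 4 (send(from=C, to=A, msg='ack')): A:[ack] B:[] C:[done] D:[]
After 5 (send(from=A, to=C, msg='err')): A:[ack] B:[] C:[done,err] D:[]
After 6 (send(from=B, to=C, msg='sync')): A:[ack] B:[] C:[done,err,sync] D:[]
After 7 (process(B)): A:[ack] B:[] C:[done,err,sync] D:[]
After 8 (send(from=B, to=A, msg='ok')): A:[ack,ok] B:[] C:[done,err,sync] D:[]
After 9 (send(from=C, to=B, msg='tick')): A:[ack,ok] B:[tick] C:[done,err,sync] D:[]
After 10 (send(from=D, to=A, msg='bye')): A:[ack,ok,bye] B:[tick] C:[done,err,sync] D:[]
After 11 (process(A)): A:[ok,bye] B:[tick] C:[done,err,sync] D:[]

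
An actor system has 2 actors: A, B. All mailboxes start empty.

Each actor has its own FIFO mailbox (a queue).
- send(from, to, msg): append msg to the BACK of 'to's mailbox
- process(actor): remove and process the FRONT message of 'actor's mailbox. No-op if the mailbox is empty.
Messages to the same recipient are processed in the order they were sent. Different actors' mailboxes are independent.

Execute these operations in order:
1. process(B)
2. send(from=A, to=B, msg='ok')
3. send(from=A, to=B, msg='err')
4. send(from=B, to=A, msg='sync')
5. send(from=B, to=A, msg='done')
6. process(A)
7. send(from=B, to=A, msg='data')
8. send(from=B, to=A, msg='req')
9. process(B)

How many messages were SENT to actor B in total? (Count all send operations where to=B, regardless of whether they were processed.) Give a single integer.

After 1 (process(B)): A:[] B:[]
After 2 (send(from=A, to=B, msg='ok')): A:[] B:[ok]
After 3 (send(from=A, to=B, msg='err')): A:[] B:[ok,err]
After 4 (send(from=B, to=A, msg='sync')): A:[sync] B:[ok,err]
After 5 (send(from=B, to=A, msg='done')): A:[sync,done] B:[ok,err]
After 6 (process(A)): A:[done] B:[ok,err]
After 7 (send(from=B, to=A, msg='data')): A:[done,data] B:[ok,err]
After 8 (send(from=B, to=A, msg='req')): A:[done,data,req] B:[ok,err]
After 9 (process(B)): A:[done,data,req] B:[err]

Answer: 2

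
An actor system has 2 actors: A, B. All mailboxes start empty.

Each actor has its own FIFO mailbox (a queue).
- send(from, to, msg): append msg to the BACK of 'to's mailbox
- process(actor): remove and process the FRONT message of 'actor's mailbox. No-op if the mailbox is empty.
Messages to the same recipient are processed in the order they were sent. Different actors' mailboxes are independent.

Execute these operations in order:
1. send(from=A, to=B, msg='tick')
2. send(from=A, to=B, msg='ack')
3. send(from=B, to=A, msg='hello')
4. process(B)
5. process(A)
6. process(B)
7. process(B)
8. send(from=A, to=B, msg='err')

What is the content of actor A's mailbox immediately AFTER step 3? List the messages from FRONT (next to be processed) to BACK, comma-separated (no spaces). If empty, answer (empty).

After 1 (send(from=A, to=B, msg='tick')): A:[] B:[tick]
After 2 (send(from=A, to=B, msg='ack')): A:[] B:[tick,ack]
After 3 (send(from=B, to=A, msg='hello')): A:[hello] B:[tick,ack]

hello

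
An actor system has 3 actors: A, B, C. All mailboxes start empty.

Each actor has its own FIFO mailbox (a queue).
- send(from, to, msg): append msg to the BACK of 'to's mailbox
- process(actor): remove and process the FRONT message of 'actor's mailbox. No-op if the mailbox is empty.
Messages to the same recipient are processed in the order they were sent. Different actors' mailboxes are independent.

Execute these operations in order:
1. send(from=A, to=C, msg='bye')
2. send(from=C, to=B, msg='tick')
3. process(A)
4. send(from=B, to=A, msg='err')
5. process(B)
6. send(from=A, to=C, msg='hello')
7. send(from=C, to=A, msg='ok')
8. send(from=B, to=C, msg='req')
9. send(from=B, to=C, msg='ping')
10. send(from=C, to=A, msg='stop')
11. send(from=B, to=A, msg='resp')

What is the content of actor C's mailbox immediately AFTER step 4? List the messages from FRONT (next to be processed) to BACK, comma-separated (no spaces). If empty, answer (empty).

After 1 (send(from=A, to=C, msg='bye')): A:[] B:[] C:[bye]
After 2 (send(from=C, to=B, msg='tick')): A:[] B:[tick] C:[bye]
After 3 (process(A)): A:[] B:[tick] C:[bye]
After 4 (send(from=B, to=A, msg='err')): A:[err] B:[tick] C:[bye]

bye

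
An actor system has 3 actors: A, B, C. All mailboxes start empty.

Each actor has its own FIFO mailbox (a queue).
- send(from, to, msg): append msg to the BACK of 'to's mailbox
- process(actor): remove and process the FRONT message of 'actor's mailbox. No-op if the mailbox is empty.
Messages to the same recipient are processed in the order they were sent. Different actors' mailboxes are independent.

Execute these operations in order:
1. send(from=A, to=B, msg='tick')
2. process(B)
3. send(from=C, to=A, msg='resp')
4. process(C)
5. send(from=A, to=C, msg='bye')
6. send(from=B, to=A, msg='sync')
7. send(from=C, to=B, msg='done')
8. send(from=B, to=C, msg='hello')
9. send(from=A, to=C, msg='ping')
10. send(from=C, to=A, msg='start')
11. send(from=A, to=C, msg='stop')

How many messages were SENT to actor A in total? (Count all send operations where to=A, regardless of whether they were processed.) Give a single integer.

Answer: 3

Derivation:
After 1 (send(from=A, to=B, msg='tick')): A:[] B:[tick] C:[]
After 2 (process(B)): A:[] B:[] C:[]
After 3 (send(from=C, to=A, msg='resp')): A:[resp] B:[] C:[]
After 4 (process(C)): A:[resp] B:[] C:[]
After 5 (send(from=A, to=C, msg='bye')): A:[resp] B:[] C:[bye]
After 6 (send(from=B, to=A, msg='sync')): A:[resp,sync] B:[] C:[bye]
After 7 (send(from=C, to=B, msg='done')): A:[resp,sync] B:[done] C:[bye]
After 8 (send(from=B, to=C, msg='hello')): A:[resp,sync] B:[done] C:[bye,hello]
After 9 (send(from=A, to=C, msg='ping')): A:[resp,sync] B:[done] C:[bye,hello,ping]
After 10 (send(from=C, to=A, msg='start')): A:[resp,sync,start] B:[done] C:[bye,hello,ping]
After 11 (send(from=A, to=C, msg='stop')): A:[resp,sync,start] B:[done] C:[bye,hello,ping,stop]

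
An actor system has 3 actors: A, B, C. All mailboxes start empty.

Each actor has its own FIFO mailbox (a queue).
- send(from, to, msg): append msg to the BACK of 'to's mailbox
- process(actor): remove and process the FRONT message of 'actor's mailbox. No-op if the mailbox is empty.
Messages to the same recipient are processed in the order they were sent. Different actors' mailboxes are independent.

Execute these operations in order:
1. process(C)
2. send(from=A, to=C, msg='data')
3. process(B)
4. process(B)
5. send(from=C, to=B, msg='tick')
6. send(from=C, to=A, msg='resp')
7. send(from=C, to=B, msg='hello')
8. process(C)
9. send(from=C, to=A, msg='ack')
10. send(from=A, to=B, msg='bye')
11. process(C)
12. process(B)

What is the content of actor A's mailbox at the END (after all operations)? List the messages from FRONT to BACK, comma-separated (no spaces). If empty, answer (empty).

Answer: resp,ack

Derivation:
After 1 (process(C)): A:[] B:[] C:[]
After 2 (send(from=A, to=C, msg='data')): A:[] B:[] C:[data]
After 3 (process(B)): A:[] B:[] C:[data]
After 4 (process(B)): A:[] B:[] C:[data]
After 5 (send(from=C, to=B, msg='tick')): A:[] B:[tick] C:[data]
After 6 (send(from=C, to=A, msg='resp')): A:[resp] B:[tick] C:[data]
After 7 (send(from=C, to=B, msg='hello')): A:[resp] B:[tick,hello] C:[data]
After 8 (process(C)): A:[resp] B:[tick,hello] C:[]
After 9 (send(from=C, to=A, msg='ack')): A:[resp,ack] B:[tick,hello] C:[]
After 10 (send(from=A, to=B, msg='bye')): A:[resp,ack] B:[tick,hello,bye] C:[]
After 11 (process(C)): A:[resp,ack] B:[tick,hello,bye] C:[]
After 12 (process(B)): A:[resp,ack] B:[hello,bye] C:[]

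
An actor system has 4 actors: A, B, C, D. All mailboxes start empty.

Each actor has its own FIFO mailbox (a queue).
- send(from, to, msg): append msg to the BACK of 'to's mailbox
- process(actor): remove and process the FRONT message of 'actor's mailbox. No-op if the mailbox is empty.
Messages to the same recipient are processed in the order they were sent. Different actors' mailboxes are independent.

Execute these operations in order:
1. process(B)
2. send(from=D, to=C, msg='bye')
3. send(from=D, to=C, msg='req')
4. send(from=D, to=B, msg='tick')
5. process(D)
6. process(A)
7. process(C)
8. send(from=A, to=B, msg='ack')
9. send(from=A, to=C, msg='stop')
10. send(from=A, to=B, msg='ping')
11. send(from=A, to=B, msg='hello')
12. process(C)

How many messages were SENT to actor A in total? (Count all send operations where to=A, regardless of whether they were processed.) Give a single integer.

Answer: 0

Derivation:
After 1 (process(B)): A:[] B:[] C:[] D:[]
After 2 (send(from=D, to=C, msg='bye')): A:[] B:[] C:[bye] D:[]
After 3 (send(from=D, to=C, msg='req')): A:[] B:[] C:[bye,req] D:[]
After 4 (send(from=D, to=B, msg='tick')): A:[] B:[tick] C:[bye,req] D:[]
After 5 (process(D)): A:[] B:[tick] C:[bye,req] D:[]
After 6 (process(A)): A:[] B:[tick] C:[bye,req] D:[]
After 7 (process(C)): A:[] B:[tick] C:[req] D:[]
After 8 (send(from=A, to=B, msg='ack')): A:[] B:[tick,ack] C:[req] D:[]
After 9 (send(from=A, to=C, msg='stop')): A:[] B:[tick,ack] C:[req,stop] D:[]
After 10 (send(from=A, to=B, msg='ping')): A:[] B:[tick,ack,ping] C:[req,stop] D:[]
After 11 (send(from=A, to=B, msg='hello')): A:[] B:[tick,ack,ping,hello] C:[req,stop] D:[]
After 12 (process(C)): A:[] B:[tick,ack,ping,hello] C:[stop] D:[]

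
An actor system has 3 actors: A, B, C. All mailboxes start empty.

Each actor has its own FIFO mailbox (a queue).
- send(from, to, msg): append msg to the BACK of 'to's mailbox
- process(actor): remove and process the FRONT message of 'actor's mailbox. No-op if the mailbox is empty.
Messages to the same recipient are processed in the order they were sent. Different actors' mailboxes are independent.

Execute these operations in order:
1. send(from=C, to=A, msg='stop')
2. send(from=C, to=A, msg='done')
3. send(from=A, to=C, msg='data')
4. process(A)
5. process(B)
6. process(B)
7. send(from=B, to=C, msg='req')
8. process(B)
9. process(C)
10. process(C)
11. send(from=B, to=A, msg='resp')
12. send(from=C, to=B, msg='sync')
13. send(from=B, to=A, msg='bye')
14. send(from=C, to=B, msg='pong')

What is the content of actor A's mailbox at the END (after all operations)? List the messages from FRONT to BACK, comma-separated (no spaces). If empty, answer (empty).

After 1 (send(from=C, to=A, msg='stop')): A:[stop] B:[] C:[]
After 2 (send(from=C, to=A, msg='done')): A:[stop,done] B:[] C:[]
After 3 (send(from=A, to=C, msg='data')): A:[stop,done] B:[] C:[data]
After 4 (process(A)): A:[done] B:[] C:[data]
After 5 (process(B)): A:[done] B:[] C:[data]
After 6 (process(B)): A:[done] B:[] C:[data]
After 7 (send(from=B, to=C, msg='req')): A:[done] B:[] C:[data,req]
After 8 (process(B)): A:[done] B:[] C:[data,req]
After 9 (process(C)): A:[done] B:[] C:[req]
After 10 (process(C)): A:[done] B:[] C:[]
After 11 (send(from=B, to=A, msg='resp')): A:[done,resp] B:[] C:[]
After 12 (send(from=C, to=B, msg='sync')): A:[done,resp] B:[sync] C:[]
After 13 (send(from=B, to=A, msg='bye')): A:[done,resp,bye] B:[sync] C:[]
After 14 (send(from=C, to=B, msg='pong')): A:[done,resp,bye] B:[sync,pong] C:[]

Answer: done,resp,bye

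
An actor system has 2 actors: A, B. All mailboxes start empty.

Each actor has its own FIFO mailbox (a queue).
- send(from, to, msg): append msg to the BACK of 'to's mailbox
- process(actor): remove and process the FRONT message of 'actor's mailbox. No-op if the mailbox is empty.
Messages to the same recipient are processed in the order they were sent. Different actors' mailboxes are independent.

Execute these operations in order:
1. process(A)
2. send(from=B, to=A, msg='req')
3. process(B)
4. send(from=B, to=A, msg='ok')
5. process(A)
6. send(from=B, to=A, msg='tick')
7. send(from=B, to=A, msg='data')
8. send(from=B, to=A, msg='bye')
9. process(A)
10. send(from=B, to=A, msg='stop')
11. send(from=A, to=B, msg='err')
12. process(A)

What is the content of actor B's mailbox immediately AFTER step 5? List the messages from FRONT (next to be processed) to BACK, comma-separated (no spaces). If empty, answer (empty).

After 1 (process(A)): A:[] B:[]
After 2 (send(from=B, to=A, msg='req')): A:[req] B:[]
After 3 (process(B)): A:[req] B:[]
After 4 (send(from=B, to=A, msg='ok')): A:[req,ok] B:[]
After 5 (process(A)): A:[ok] B:[]

(empty)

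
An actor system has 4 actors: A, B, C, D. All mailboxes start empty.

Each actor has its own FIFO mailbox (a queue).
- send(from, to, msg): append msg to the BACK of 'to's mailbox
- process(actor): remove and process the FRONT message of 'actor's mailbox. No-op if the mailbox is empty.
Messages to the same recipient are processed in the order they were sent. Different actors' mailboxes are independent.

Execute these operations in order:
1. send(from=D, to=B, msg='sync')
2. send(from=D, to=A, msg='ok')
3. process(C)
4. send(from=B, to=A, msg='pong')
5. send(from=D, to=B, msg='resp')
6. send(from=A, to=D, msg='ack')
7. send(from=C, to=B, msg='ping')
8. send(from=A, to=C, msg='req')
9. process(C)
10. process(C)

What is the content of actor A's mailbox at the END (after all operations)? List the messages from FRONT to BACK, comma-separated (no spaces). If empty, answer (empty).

Answer: ok,pong

Derivation:
After 1 (send(from=D, to=B, msg='sync')): A:[] B:[sync] C:[] D:[]
After 2 (send(from=D, to=A, msg='ok')): A:[ok] B:[sync] C:[] D:[]
After 3 (process(C)): A:[ok] B:[sync] C:[] D:[]
After 4 (send(from=B, to=A, msg='pong')): A:[ok,pong] B:[sync] C:[] D:[]
After 5 (send(from=D, to=B, msg='resp')): A:[ok,pong] B:[sync,resp] C:[] D:[]
After 6 (send(from=A, to=D, msg='ack')): A:[ok,pong] B:[sync,resp] C:[] D:[ack]
After 7 (send(from=C, to=B, msg='ping')): A:[ok,pong] B:[sync,resp,ping] C:[] D:[ack]
After 8 (send(from=A, to=C, msg='req')): A:[ok,pong] B:[sync,resp,ping] C:[req] D:[ack]
After 9 (process(C)): A:[ok,pong] B:[sync,resp,ping] C:[] D:[ack]
After 10 (process(C)): A:[ok,pong] B:[sync,resp,ping] C:[] D:[ack]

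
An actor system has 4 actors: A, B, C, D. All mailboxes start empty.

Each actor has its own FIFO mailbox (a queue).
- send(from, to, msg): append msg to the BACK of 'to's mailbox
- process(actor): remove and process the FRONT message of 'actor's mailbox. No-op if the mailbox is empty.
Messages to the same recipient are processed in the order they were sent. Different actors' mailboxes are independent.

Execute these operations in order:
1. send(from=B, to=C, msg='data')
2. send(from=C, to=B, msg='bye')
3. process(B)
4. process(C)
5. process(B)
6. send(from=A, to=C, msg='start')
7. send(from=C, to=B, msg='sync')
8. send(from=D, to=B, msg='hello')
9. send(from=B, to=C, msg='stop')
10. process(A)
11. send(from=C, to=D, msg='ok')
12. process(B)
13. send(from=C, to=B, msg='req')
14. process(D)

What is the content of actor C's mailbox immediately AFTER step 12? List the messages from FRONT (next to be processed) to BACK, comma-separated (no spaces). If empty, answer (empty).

After 1 (send(from=B, to=C, msg='data')): A:[] B:[] C:[data] D:[]
After 2 (send(from=C, to=B, msg='bye')): A:[] B:[bye] C:[data] D:[]
After 3 (process(B)): A:[] B:[] C:[data] D:[]
After 4 (process(C)): A:[] B:[] C:[] D:[]
After 5 (process(B)): A:[] B:[] C:[] D:[]
After 6 (send(from=A, to=C, msg='start')): A:[] B:[] C:[start] D:[]
After 7 (send(from=C, to=B, msg='sync')): A:[] B:[sync] C:[start] D:[]
After 8 (send(from=D, to=B, msg='hello')): A:[] B:[sync,hello] C:[start] D:[]
After 9 (send(from=B, to=C, msg='stop')): A:[] B:[sync,hello] C:[start,stop] D:[]
After 10 (process(A)): A:[] B:[sync,hello] C:[start,stop] D:[]
After 11 (send(from=C, to=D, msg='ok')): A:[] B:[sync,hello] C:[start,stop] D:[ok]
After 12 (process(B)): A:[] B:[hello] C:[start,stop] D:[ok]

start,stop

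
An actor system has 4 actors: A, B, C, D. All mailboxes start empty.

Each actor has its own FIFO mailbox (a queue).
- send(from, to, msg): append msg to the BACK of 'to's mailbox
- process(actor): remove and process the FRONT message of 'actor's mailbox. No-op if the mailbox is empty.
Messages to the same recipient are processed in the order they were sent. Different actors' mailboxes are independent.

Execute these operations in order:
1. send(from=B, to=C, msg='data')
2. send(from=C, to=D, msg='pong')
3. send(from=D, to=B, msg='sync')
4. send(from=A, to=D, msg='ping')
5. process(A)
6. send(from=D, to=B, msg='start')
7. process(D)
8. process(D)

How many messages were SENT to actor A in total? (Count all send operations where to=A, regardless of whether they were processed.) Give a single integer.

After 1 (send(from=B, to=C, msg='data')): A:[] B:[] C:[data] D:[]
After 2 (send(from=C, to=D, msg='pong')): A:[] B:[] C:[data] D:[pong]
After 3 (send(from=D, to=B, msg='sync')): A:[] B:[sync] C:[data] D:[pong]
After 4 (send(from=A, to=D, msg='ping')): A:[] B:[sync] C:[data] D:[pong,ping]
After 5 (process(A)): A:[] B:[sync] C:[data] D:[pong,ping]
After 6 (send(from=D, to=B, msg='start')): A:[] B:[sync,start] C:[data] D:[pong,ping]
After 7 (process(D)): A:[] B:[sync,start] C:[data] D:[ping]
After 8 (process(D)): A:[] B:[sync,start] C:[data] D:[]

Answer: 0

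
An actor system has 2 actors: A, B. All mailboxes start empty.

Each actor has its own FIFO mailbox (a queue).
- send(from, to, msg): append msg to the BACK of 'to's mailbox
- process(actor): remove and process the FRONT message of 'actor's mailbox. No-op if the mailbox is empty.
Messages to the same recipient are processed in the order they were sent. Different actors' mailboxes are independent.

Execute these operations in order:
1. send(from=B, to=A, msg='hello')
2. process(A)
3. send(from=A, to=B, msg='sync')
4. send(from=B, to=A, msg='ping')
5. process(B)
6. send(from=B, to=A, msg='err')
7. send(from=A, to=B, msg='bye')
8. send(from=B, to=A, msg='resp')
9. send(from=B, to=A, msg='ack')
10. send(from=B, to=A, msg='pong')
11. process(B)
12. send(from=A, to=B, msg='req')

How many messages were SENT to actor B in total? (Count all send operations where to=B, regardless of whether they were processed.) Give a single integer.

Answer: 3

Derivation:
After 1 (send(from=B, to=A, msg='hello')): A:[hello] B:[]
After 2 (process(A)): A:[] B:[]
After 3 (send(from=A, to=B, msg='sync')): A:[] B:[sync]
After 4 (send(from=B, to=A, msg='ping')): A:[ping] B:[sync]
After 5 (process(B)): A:[ping] B:[]
After 6 (send(from=B, to=A, msg='err')): A:[ping,err] B:[]
After 7 (send(from=A, to=B, msg='bye')): A:[ping,err] B:[bye]
After 8 (send(from=B, to=A, msg='resp')): A:[ping,err,resp] B:[bye]
After 9 (send(from=B, to=A, msg='ack')): A:[ping,err,resp,ack] B:[bye]
After 10 (send(from=B, to=A, msg='pong')): A:[ping,err,resp,ack,pong] B:[bye]
After 11 (process(B)): A:[ping,err,resp,ack,pong] B:[]
After 12 (send(from=A, to=B, msg='req')): A:[ping,err,resp,ack,pong] B:[req]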